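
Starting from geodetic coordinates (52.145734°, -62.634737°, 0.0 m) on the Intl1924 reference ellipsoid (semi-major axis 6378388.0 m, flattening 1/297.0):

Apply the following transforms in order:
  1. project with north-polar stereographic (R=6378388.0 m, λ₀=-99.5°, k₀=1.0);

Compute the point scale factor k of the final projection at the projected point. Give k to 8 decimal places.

start: φ=52.145734°, λ=-62.634737°, h=0.000 m
→ into stereo (λ₀=-99.5°): φ=52.14573400°, λ−λ₀=36.86526300°
scale k = 1.11758431

1.11758431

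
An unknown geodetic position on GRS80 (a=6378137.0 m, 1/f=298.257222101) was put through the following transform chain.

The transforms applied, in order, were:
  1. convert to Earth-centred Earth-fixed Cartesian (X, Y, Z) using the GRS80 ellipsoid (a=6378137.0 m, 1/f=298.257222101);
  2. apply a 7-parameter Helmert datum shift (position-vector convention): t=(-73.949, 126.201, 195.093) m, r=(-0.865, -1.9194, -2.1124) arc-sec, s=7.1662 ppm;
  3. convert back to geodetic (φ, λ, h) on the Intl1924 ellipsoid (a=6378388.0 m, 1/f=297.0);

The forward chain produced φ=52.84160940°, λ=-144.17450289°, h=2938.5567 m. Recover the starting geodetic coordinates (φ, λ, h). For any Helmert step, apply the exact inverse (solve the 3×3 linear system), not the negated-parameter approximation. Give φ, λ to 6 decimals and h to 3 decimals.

start: φ=52.841609°, λ=-144.174503°, h=2938.557 m
→ ECEF (a=6378388.000, f=1/297.0): X=-3131893.5496, Y=-2260912.2266, Z=5062358.7907
→ Helmert⁻¹: X=-3131726.8955, Y=-2261075.5261, Z=5062147.0817
→ geod (Bowring, a=6378137.000): φ=52.83995300°, λ=-144.17109200°, h=2938.9920 m

φ=52.839953°, λ=-144.171092°, h=2938.992 m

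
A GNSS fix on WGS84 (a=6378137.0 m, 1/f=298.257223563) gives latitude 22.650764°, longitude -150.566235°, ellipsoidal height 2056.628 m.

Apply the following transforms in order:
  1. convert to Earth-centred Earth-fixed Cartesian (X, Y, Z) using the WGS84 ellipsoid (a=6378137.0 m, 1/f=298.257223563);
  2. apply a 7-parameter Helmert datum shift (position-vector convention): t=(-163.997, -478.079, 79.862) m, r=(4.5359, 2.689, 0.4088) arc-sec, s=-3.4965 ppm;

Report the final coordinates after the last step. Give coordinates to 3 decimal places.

start: φ=22.650764°, λ=-150.566235°, h=2056.628 m
→ ECEF (a=6378137.000, f=1/298.257223563): X=-5130623.7281, Y=-2894942.7195, Z=2441865.0554
→ Helmert 7p (PV): X=-5130732.2148, Y=-2895474.5428, Z=2441939.6038

X=-5130732.215 m, Y=-2895474.543 m, Z=2441939.604 m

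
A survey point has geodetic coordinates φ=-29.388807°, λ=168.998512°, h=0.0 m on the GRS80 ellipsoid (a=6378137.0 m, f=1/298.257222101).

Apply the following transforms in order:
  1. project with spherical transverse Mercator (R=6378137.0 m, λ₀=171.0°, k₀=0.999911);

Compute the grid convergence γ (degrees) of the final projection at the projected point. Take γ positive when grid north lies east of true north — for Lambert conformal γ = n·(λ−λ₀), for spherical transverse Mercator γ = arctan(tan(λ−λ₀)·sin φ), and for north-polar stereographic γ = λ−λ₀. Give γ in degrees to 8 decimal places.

start: φ=-29.388807°, λ=168.998512°, h=0.000 m
→ into tm (λ₀=171.0°): φ=-29.38880700°, λ−λ₀=-2.00148800°
convergence γ = 0.98250071°

0.98250071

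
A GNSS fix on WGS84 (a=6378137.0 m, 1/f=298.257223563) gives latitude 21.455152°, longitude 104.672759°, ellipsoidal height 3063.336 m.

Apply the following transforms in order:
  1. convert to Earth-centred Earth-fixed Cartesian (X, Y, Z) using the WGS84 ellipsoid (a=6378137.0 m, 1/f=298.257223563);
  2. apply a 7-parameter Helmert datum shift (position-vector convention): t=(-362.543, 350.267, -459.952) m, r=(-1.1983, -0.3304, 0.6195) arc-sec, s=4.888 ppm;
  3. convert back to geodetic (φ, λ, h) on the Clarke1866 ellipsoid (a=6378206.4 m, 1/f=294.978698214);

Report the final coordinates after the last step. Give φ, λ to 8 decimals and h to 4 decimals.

start: φ=21.455152°, λ=104.672759°, h=3063.336 m
→ ECEF (a=6378137.000, f=1/298.257223563): X=-1505013.2778, Y=5747901.8104, Z=2319490.5306
→ Helmert 7p (PV): X=-1505404.1562, Y=5748289.1282, Z=2319006.1128
→ geod (Bowring, a=6378206.400): φ=21.45097657°, λ=104.67545907°, h=3289.3799 m

φ=21.45097657°, λ=104.67545907°, h=3289.3799 m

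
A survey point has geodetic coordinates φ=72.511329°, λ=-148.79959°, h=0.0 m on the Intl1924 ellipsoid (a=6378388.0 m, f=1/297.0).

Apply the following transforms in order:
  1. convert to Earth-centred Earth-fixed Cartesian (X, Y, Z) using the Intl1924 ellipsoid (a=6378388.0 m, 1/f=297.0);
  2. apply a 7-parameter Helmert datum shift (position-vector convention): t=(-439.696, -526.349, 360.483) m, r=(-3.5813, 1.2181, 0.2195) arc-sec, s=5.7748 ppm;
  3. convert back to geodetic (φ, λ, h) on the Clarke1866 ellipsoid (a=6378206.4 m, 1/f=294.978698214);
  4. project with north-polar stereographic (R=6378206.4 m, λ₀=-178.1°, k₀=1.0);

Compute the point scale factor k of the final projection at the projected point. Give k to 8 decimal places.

start: φ=72.511329°, λ=-148.799590°, h=0.000 m
→ ECEF (a=6378388.000, f=1/297.0): X=-1644604.8255, Y=-996024.1708, Z=6061220.3890
→ Helmert 7p (PV): X=-1645017.1640, Y=-996452.7824, Z=6061642.8803
→ geod (Bowring, a=6378206.400): φ=72.50830992°, λ=-148.79503165°, h=890.5607 m
→ into stereo (λ₀=-178.1°): φ=72.50830992°, λ−λ₀=29.30496835°
scale k = 1.02366690

1.02366690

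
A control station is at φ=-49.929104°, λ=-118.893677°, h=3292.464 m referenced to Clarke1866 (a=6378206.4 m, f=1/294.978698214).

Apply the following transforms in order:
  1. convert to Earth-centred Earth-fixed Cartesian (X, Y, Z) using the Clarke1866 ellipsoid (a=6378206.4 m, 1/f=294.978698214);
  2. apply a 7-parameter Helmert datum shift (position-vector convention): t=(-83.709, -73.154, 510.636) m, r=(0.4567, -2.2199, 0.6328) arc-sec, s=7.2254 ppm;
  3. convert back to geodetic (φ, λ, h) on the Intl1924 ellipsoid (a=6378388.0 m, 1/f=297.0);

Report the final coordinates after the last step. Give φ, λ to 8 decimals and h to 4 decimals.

start: φ=-49.929104°, λ=-118.893677°, h=3292.464 m
→ ECEF (a=6378206.400, f=1/294.978698214): X=-1988867.8837, Y=-3603767.8771, Z=-4860031.7196
→ Helmert 7p (PV): X=-1988902.6011, Y=-3603862.4105, Z=-4859585.5837
→ geod (Bowring, a=6378388.000): φ=-49.92454043°, λ=-118.89346429°, h=2747.8598 m

φ=-49.92454043°, λ=-118.89346429°, h=2747.8598 m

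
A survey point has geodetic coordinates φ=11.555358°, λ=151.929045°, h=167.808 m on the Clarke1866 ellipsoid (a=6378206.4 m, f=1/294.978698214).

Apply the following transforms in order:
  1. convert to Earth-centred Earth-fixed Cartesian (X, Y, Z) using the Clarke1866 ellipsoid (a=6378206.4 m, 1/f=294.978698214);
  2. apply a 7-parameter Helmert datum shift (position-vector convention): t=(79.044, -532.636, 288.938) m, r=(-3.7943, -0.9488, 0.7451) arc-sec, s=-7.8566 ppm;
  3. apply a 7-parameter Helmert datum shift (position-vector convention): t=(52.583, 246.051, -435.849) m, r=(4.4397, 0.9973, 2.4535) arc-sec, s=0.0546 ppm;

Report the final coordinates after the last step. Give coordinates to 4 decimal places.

X=-5514605.4752 m, Y=2940603.4968 m, Z=1269059.7088 m

start: φ=11.555358°, λ=151.929045°, h=167.808 m
→ ECEF (a=6378206.400, f=1/294.978698214): X=-5514734.8274, Y=2941002.5203, Z=1269206.0349
→ Helmert 7p (PV): X=-5514628.9184, Y=2940450.2043, Z=1269405.5340
→ Helmert 7p (PV): X=-5514605.4752, Y=2940603.4968, Z=1269059.7088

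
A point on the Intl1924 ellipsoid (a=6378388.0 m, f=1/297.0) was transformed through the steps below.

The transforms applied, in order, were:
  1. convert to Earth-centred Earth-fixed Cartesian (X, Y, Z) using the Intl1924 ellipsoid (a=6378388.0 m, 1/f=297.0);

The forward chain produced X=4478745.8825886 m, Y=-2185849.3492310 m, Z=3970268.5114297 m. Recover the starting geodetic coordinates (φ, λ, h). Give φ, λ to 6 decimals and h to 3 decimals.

φ=38.731139°, λ=-26.014663°, h=1799.358 m

start: X=4478745.8826, Y=-2185849.3492, Z=3970268.5114 m
→ geod (Bowring, a=6378388.000): φ=38.73113900°, λ=-26.01466300°, h=1799.3580 m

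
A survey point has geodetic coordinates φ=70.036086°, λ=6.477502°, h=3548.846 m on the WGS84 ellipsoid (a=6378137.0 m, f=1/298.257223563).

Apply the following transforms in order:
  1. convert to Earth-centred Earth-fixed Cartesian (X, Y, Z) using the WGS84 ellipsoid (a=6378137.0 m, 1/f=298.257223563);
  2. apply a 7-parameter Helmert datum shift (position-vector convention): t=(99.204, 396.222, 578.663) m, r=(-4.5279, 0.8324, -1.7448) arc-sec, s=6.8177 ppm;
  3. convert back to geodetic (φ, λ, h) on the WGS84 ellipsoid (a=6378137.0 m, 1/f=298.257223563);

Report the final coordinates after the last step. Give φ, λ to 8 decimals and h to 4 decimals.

start: φ=70.036086°, λ=6.477502°, h=3548.846 m
→ ECEF (a=6378137.000, f=1/298.257223563): X=2171405.0350, Y=246536.6909, Z=5975751.3207
→ Helmert 7p (PV): X=2171545.2443, Y=247047.4054, Z=5976356.5497
→ geod (Bowring, a=6378137.000): φ=70.03627854°, λ=6.49039060°, h=4184.9616 m

φ=70.03627854°, λ=6.49039060°, h=4184.9616 m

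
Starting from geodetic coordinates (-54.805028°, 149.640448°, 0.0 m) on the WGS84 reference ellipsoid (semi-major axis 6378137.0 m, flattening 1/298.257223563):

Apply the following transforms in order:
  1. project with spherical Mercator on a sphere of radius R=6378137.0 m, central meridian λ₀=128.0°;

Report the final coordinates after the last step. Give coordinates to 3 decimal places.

E=2409003.652 m, N=-7324117.603 m

start: φ=-54.805028°, λ=149.640448°, h=0.000 m
→ merc (R=6378137.0, λ₀=128.0°): E=2409003.6519, N=-7324117.6026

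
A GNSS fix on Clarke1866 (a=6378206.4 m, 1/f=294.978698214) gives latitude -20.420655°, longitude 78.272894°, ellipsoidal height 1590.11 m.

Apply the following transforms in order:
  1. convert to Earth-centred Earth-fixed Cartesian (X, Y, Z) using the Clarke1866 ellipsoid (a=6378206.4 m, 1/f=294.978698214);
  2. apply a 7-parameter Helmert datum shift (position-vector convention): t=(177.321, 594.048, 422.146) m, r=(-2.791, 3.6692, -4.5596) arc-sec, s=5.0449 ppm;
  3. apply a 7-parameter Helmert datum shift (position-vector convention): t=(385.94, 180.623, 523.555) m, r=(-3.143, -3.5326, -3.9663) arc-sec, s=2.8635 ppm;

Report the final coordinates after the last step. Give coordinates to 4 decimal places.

start: φ=-20.420655°, λ=78.272894°, h=1590.110 m
→ ECEF (a=6378206.400, f=1/294.978698214): X=1215708.6087, Y=5856480.7888, Z=-2211822.3745
→ Helmert 7p (PV): X=1215982.1785, Y=5857047.5794, Z=-2211512.2584
→ Helmert 7p (PV): X=1216522.1025, Y=5857187.8933, Z=-2211063.4586

X=1216522.1025 m, Y=5857187.8933 m, Z=-2211063.4586 m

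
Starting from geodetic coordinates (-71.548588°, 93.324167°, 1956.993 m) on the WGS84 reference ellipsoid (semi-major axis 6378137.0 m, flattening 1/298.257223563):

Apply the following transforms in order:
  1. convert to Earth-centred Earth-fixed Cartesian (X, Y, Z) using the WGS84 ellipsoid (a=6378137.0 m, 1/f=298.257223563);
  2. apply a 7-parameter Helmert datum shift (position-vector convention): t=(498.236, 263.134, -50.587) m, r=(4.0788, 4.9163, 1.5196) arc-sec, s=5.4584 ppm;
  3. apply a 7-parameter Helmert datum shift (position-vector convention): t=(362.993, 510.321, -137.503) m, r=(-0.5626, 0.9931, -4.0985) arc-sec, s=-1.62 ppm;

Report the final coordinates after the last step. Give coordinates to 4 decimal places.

start: φ=-71.548588°, λ=93.324167°, h=1956.993 m
→ ECEF (a=6378137.000, f=1/298.257223563): X=-117443.6115, Y=2022001.7533, Z=-6029788.8697
→ Helmert 7p (PV): X=-117104.6334, Y=2022394.2961, Z=-6029829.5860
→ Helmert 7p (PV): X=-116730.2973, Y=2022887.2210, Z=-6029962.2731

X=-116730.2973 m, Y=2022887.2210 m, Z=-6029962.2731 m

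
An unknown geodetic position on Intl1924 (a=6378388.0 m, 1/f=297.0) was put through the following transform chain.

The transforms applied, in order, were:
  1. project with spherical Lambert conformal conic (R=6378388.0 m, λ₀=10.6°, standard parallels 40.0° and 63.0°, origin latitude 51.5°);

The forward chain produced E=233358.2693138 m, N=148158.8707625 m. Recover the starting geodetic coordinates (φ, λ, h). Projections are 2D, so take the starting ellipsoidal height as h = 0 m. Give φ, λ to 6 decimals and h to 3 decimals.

start: E=233358.2693, N=148158.8708 m
→ lcc⁻¹: φ=52.80622300°, λ=14.14023300°

φ=52.806223°, λ=14.140233°, h=0.000 m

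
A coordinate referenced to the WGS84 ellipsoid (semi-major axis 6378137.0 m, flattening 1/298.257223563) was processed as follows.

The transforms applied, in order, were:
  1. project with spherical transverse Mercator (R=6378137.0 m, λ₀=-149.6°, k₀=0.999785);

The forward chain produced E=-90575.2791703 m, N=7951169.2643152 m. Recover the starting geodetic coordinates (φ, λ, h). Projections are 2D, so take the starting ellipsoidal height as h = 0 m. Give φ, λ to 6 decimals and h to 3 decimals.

φ=71.424722°, λ=-152.155457°, h=0.000 m

start: E=-90575.2792, N=7951169.2643 m
→ tm⁻¹: φ=71.42472200°, λ=-152.15545700°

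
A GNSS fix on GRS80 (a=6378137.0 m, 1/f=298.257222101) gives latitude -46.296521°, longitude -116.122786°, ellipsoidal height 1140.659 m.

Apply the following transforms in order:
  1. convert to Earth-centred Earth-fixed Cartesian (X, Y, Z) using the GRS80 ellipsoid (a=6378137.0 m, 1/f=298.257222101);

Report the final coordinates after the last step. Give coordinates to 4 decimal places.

X=-1944057.7229 m, Y=-3964324.2153 m, Z=-4588906.3322 m

start: φ=-46.296521°, λ=-116.122786°, h=1140.659 m
→ ECEF (a=6378137.000, f=1/298.257222101): X=-1944057.7229, Y=-3964324.2153, Z=-4588906.3322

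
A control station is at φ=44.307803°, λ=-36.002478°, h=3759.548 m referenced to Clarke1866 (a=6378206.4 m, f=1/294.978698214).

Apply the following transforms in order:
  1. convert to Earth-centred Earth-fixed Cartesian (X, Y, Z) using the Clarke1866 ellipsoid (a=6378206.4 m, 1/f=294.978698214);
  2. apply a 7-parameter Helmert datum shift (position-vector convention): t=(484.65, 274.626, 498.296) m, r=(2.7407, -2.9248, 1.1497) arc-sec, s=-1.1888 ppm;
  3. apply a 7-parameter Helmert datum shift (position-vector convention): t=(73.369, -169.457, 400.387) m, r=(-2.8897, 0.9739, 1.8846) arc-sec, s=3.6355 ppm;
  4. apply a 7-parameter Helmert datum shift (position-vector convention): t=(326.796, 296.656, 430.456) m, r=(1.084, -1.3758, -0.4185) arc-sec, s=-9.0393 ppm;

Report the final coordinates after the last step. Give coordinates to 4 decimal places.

X=3701534.8135 m, Y=-2688522.6932 m, Z=4436401.0803 m

start: φ=44.307803°, λ=-36.002478°, h=3759.548 m
→ ECEF (a=6378206.400, f=1/294.978698214): X=3700711.8336, Y=-2688969.0780, Z=4435053.6904
→ Helmert 7p (PV): X=3701144.1840, Y=-2688729.5577, Z=4435563.4603
→ Helmert 7p (PV): X=3701276.5180, Y=-2688812.8319, Z=4436000.1658
→ Helmert 7p (PV): X=3701534.8135, Y=-2688522.6932, Z=4436401.0803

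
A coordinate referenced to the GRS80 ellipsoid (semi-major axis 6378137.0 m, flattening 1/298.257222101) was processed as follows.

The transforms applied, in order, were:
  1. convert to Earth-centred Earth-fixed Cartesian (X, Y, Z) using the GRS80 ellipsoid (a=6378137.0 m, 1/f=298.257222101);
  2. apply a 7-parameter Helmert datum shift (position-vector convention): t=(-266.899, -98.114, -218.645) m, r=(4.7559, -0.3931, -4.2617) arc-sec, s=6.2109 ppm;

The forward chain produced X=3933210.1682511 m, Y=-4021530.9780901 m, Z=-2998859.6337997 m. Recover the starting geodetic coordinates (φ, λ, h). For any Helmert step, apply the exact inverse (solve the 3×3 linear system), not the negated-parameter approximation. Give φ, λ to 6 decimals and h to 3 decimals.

start: X=3933210.1683, Y=-4021530.9781, Z=-2998859.6338 m
→ Helmert⁻¹: X=3933530.0096, Y=-4021395.7537, Z=-2998537.1388
→ geod (Bowring, a=6378137.000): φ=-28.21952900°, λ=-45.63283200°, h=1211.8590 m

φ=-28.219529°, λ=-45.632832°, h=1211.859 m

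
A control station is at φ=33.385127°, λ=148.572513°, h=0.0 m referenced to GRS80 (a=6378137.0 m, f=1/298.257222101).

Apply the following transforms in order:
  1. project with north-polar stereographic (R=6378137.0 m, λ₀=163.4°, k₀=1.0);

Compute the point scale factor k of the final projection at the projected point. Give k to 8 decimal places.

start: φ=33.385127°, λ=148.572513°, h=0.000 m
→ into stereo (λ₀=163.4°): φ=33.38512700°, λ−λ₀=-14.82748700°
scale k = 1.29010284

1.29010284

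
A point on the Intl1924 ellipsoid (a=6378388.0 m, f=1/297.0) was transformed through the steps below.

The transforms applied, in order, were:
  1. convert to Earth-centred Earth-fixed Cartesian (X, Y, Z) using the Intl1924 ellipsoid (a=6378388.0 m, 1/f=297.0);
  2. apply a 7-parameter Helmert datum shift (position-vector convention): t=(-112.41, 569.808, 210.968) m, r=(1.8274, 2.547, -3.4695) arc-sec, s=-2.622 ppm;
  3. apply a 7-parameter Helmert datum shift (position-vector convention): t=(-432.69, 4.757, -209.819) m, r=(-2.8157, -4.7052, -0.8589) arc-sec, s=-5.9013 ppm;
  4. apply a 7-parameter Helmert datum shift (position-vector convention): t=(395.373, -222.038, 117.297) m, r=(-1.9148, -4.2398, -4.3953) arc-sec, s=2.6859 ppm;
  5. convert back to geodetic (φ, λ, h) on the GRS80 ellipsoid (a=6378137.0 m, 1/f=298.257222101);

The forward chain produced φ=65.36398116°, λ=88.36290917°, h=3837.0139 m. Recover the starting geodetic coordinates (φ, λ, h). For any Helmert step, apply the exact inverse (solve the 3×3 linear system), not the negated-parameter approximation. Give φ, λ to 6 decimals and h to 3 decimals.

start: φ=65.363981°, λ=88.362909°, h=3837.014 m
→ ECEF (a=6378137.000, f=1/298.257222101): X=76213.5098, Y=2666635.2133, Z=5778231.4271
→ Helmert⁻¹: X=75879.8764, Y=2666798.0658, Z=5778121.8075
→ Helmert⁻¹: X=76433.7260, Y=2666730.4843, Z=5778400.3861
→ Helmert⁻¹: X=76430.1391, Y=2666220.1444, Z=5778181.8909
→ geod (Bowring, a=6378388.000): φ=65.36774800°, λ=88.35800300°, h=3446.0800 m

φ=65.367748°, λ=88.358003°, h=3446.080 m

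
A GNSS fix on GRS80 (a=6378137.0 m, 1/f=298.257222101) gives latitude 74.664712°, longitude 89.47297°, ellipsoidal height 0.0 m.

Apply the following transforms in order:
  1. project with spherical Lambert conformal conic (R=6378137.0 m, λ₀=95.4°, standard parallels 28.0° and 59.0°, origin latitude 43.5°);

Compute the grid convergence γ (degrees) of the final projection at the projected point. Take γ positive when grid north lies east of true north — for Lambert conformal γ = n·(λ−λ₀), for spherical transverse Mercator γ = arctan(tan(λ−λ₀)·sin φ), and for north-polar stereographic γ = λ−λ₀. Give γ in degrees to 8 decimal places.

-4.13207797

start: φ=74.664712°, λ=89.472970°, h=0.000 m
→ into lcc (λ₀=95.4°): φ=74.66471200°, λ−λ₀=-5.92703000°
convergence γ = -4.13207797°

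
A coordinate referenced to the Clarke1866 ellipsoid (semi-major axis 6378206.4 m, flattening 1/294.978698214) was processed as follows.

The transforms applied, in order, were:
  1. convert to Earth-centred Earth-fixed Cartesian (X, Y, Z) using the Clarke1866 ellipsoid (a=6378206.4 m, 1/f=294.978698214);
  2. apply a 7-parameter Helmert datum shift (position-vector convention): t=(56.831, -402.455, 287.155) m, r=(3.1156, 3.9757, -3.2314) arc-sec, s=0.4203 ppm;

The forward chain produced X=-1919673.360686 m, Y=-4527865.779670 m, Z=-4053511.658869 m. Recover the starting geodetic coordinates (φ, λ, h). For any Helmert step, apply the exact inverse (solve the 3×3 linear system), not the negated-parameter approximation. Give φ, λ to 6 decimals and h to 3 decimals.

start: X=-1919673.3607, Y=-4527865.7797, Z=-4053511.6589 m
→ Helmert⁻¹: X=-1919580.3197, Y=-4527552.7260, Z=-4053765.7214
→ geod (Bowring, a=6378206.400): φ=-39.69064100°, λ=-112.97585000°, h=3679.0060 m

φ=-39.690641°, λ=-112.975850°, h=3679.006 m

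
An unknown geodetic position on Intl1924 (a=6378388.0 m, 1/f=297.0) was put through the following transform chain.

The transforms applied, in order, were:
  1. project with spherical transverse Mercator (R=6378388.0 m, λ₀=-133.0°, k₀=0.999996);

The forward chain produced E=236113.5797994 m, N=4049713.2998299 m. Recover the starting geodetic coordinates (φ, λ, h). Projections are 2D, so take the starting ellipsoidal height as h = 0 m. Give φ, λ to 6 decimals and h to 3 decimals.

φ=36.349010°, λ=-130.366910°, h=0.000 m

start: E=236113.5798, N=4049713.2998 m
→ tm⁻¹: φ=36.34901000°, λ=-130.36691000°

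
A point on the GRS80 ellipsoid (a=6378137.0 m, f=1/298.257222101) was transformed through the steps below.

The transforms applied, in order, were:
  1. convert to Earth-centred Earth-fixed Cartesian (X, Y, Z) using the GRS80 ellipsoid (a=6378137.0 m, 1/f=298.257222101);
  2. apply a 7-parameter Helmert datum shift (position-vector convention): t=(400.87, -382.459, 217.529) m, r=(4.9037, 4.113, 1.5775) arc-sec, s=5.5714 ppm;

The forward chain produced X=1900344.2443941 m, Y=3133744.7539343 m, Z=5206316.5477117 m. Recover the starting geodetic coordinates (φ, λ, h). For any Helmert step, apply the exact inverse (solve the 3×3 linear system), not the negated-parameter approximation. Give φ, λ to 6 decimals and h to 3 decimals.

start: X=1900344.2444, Y=3133744.7539, Z=5206316.5477 m
→ Helmert⁻¹: X=1899852.9491, Y=3134218.9888, Z=5206033.3851
→ geod (Bowring, a=6378137.000): φ=55.03512000°, λ=58.77723500°, h=2938.7740 m

φ=55.035120°, λ=58.777235°, h=2938.774 m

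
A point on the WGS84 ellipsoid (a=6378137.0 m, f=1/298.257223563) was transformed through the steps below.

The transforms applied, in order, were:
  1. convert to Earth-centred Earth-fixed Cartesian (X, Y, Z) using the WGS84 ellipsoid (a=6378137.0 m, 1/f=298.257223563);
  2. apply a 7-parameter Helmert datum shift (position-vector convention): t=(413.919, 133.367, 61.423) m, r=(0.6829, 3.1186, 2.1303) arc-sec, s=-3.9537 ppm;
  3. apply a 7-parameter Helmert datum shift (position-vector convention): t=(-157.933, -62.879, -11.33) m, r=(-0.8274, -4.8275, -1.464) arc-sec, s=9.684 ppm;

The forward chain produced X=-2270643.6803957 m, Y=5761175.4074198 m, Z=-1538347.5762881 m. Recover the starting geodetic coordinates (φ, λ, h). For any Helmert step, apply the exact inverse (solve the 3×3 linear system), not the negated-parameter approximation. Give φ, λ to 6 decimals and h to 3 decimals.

start: X=-2270643.6804, Y=5761175.4074, Z=-1538347.5763 m
→ Helmert⁻¹: X=-2270540.6528, Y=5761172.5500, Z=-1538245.0985
→ Helmert⁻¹: X=-2270880.7910, Y=5761080.3209, Z=-1538366.0116
→ geod (Bowring, a=6378137.000): φ=-14.04151000°, λ=111.51317900°, h=3826.3250 m

φ=-14.041510°, λ=111.513179°, h=3826.325 m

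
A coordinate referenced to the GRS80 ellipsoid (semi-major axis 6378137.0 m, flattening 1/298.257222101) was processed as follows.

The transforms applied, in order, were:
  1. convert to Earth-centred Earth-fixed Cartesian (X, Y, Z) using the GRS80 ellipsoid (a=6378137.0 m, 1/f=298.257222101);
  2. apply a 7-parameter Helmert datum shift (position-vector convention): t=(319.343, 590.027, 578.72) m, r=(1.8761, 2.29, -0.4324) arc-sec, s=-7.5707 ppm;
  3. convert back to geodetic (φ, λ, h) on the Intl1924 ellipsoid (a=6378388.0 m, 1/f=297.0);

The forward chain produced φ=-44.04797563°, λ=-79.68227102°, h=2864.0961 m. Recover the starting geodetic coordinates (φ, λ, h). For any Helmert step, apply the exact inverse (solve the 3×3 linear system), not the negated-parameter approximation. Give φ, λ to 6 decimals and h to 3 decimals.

φ=-44.046995°, λ=-79.686875°, h=3897.504 m

start: φ=-44.047976°, λ=-79.682271°, h=2864.096 m
→ ECEF (a=6378388.000, f=1/297.0): X=822823.5627, Y=-4519755.3157, Z=-4413994.1697
→ Helmert⁻¹: X=822568.9344, Y=-4520417.9937, Z=-4414556.0632
→ geod (Bowring, a=6378137.000): φ=-44.04699500°, λ=-79.68687500°, h=3897.5040 m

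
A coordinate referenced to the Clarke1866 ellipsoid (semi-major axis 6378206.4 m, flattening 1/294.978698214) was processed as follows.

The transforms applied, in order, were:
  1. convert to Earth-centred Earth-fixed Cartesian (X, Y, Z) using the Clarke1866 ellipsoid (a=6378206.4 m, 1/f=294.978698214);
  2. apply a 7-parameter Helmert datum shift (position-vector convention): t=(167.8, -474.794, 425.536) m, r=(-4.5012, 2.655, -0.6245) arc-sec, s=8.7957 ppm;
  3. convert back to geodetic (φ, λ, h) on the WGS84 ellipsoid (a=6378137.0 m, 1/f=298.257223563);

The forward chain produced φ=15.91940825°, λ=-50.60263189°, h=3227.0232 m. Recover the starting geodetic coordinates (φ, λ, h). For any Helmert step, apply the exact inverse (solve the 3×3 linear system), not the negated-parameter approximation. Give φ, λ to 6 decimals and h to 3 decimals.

φ=15.917515°, λ=-50.601242°, h=2547.295 m

start: φ=15.919408°, λ=-50.602632°, h=3227.023 m
→ ECEF (a=6378137.000, f=1/298.257223563): X=3895868.4222, Y=-4743352.0571, Z=1739038.7316
→ Helmert⁻¹: X=3895658.3387, Y=-4742861.6911, Z=1738544.5468
→ geod (Bowring, a=6378206.400): φ=15.91751500°, λ=-50.60124200°, h=2547.2950 m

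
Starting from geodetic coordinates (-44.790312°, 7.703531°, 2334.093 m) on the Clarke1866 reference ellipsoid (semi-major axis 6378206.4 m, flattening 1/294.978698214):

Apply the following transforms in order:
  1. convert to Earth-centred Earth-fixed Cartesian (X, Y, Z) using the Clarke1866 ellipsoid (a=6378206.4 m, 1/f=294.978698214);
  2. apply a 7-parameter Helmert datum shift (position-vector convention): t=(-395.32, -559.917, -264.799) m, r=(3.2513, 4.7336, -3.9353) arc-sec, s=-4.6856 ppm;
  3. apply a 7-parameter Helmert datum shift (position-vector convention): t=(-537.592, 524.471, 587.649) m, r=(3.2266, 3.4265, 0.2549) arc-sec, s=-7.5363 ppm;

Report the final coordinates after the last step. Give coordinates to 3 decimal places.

start: φ=-44.790312°, λ=7.703531°, h=2334.093 m
→ ECEF (a=6378206.400, f=1/294.978698214): X=4494891.6583, Y=608015.2715, Z=-4472282.2957
→ Helmert 7p (PV): X=4494384.2427, Y=607437.2437, Z=-4472619.7089
→ Helmert 7p (PV): X=4493737.7298, Y=608032.6556, Z=-4472063.5116

X=4493737.730 m, Y=608032.656 m, Z=-4472063.512 m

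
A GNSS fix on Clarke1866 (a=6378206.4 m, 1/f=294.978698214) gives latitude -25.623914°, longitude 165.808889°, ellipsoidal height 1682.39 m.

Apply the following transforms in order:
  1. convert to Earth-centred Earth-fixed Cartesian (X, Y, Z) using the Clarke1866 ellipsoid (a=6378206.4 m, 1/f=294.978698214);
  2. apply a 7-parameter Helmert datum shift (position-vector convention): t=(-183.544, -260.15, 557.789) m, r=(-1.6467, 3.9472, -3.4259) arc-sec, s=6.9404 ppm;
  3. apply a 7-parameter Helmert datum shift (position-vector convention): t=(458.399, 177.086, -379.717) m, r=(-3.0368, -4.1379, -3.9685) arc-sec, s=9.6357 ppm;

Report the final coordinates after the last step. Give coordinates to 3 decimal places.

start: φ=-25.623914°, λ=165.808889°, h=1682.390 m
→ ECEF (a=6378206.400, f=1/294.978698214): X=-5580427.5295, Y=1411144.0911, Z=-2742125.7119
→ Helmert 7p (PV): X=-5580678.8410, Y=1410964.5306, Z=-2741491.4293
→ Helmert 7p (PV): X=-5580192.0708, Y=1411222.2217, Z=-2742030.2917

X=-5580192.071 m, Y=1411222.222 m, Z=-2742030.292 m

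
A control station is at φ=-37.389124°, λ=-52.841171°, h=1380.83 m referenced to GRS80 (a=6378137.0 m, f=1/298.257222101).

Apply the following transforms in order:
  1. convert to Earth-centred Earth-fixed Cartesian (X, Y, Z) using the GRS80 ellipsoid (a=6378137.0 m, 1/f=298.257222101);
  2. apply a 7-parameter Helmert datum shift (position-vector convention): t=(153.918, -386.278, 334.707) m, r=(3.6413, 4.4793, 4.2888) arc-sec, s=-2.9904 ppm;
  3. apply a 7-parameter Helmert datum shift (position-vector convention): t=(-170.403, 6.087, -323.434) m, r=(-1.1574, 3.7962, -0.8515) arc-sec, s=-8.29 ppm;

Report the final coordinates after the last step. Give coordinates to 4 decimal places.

start: φ=-37.389124°, λ=-52.841171°, h=1380.830 m
→ ECEF (a=6378137.000, f=1/298.257222101): X=3065425.0941, Y=-4044580.0646, Z=-3852632.5764
→ Helmert 7p (PV): X=3065570.2781, Y=-4044822.4971, Z=-3852424.3187
→ Helmert 7p (PV): X=3065286.8626, Y=-4044817.1504, Z=-3852749.5396

X=3065286.8626 m, Y=-4044817.1504 m, Z=-3852749.5396 m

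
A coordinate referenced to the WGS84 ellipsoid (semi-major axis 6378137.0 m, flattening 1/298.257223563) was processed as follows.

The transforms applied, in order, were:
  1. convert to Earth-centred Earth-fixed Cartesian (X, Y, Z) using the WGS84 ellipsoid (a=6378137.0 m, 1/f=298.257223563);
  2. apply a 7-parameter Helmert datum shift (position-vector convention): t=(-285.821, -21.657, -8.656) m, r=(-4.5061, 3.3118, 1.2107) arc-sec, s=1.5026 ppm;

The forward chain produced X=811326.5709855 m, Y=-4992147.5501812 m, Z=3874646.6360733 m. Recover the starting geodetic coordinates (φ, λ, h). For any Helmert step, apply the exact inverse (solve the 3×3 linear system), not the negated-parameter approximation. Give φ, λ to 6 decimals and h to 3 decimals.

φ=37.640368°, λ=-80.766917°, h=1049.853 m

start: X=811326.5710, Y=-4992147.5502, Z=3874646.6361 m
→ Helmert⁻¹: X=811519.6599, Y=-4992207.7996, Z=3874553.4391
→ geod (Bowring, a=6378137.000): φ=37.64036800°, λ=-80.76691700°, h=1049.8530 m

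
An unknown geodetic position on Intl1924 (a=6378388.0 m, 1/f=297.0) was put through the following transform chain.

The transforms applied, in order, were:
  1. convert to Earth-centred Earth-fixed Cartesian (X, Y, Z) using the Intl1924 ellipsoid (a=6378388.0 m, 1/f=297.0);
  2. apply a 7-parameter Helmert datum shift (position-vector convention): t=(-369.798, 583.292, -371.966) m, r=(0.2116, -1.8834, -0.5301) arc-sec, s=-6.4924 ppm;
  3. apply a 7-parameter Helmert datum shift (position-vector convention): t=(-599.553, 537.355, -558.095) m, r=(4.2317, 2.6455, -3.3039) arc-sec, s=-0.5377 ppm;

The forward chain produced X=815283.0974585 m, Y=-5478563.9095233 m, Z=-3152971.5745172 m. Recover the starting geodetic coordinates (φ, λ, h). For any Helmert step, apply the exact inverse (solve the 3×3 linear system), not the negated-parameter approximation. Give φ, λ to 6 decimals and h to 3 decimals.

φ=-29.802642°, λ=-81.526453°, h=983.259 m

start: X=815283.0975, Y=-5478563.9095, Z=-3152971.5745 m
→ Helmert⁻¹: X=816011.2835, Y=-5479155.8120, Z=-3152292.2990
→ Helmert⁻¹: X=816371.6844, Y=-5479775.8162, Z=-3151942.6294
→ geod (Bowring, a=6378388.000): φ=-29.80264200°, λ=-81.52645300°, h=983.2590 m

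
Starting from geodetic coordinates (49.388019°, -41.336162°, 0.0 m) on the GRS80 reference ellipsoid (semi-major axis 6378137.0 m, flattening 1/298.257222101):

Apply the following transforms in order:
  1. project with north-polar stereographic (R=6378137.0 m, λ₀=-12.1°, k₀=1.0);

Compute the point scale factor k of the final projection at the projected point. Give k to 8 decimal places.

1.13692227

start: φ=49.388019°, λ=-41.336162°, h=0.000 m
→ into stereo (λ₀=-12.1°): φ=49.38801900°, λ−λ₀=-29.23616200°
scale k = 1.13692227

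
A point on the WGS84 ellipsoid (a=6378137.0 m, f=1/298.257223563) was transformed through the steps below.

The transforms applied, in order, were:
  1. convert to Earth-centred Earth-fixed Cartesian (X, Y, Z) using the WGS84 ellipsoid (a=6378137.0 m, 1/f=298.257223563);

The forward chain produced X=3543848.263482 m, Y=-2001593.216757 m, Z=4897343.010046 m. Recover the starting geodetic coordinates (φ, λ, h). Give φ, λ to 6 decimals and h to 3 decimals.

φ=50.459991°, λ=-29.458101°, h=2363.305 m

start: X=3543848.2635, Y=-2001593.2168, Z=4897343.0100 m
→ geod (Bowring, a=6378137.000): φ=50.45999100°, λ=-29.45810100°, h=2363.3050 m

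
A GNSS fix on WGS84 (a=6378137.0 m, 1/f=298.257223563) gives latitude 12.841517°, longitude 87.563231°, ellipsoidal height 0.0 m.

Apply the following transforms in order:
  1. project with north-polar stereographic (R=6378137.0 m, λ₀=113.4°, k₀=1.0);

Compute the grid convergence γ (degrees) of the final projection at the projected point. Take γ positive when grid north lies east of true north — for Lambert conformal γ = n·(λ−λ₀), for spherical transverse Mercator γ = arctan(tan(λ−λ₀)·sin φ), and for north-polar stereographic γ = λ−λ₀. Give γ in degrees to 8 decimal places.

start: φ=12.841517°, λ=87.563231°, h=0.000 m
→ into stereo (λ₀=113.4°): φ=12.84151700°, λ−λ₀=-25.83676900°
convergence γ = -25.83676900°

-25.83676900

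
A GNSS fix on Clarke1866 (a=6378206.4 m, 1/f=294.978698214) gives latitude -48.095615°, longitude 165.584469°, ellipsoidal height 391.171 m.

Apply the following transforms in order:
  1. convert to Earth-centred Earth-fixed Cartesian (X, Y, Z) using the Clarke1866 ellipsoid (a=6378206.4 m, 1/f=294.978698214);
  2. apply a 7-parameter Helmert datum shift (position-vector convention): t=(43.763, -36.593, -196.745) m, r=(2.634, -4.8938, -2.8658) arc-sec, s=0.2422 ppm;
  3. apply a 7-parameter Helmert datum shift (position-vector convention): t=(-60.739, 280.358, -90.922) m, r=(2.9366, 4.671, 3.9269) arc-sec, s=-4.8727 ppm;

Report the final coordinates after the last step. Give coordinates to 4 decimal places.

X=-4133823.6727 m, Y=1062925.6479 m, Z=-4724312.0118 m

start: φ=-48.095615°, λ=165.584469°, h=391.171 m
→ ECEF (a=6378206.400, f=1/294.978698214): X=-4133825.4668, Y=1062580.4790, Z=-4724070.4497
→ Helmert 7p (PV): X=-4133655.8593, Y=1062661.9042, Z=-4724352.8481
→ Helmert 7p (PV): X=-4133823.6727, Y=1062925.6479, Z=-4724312.0118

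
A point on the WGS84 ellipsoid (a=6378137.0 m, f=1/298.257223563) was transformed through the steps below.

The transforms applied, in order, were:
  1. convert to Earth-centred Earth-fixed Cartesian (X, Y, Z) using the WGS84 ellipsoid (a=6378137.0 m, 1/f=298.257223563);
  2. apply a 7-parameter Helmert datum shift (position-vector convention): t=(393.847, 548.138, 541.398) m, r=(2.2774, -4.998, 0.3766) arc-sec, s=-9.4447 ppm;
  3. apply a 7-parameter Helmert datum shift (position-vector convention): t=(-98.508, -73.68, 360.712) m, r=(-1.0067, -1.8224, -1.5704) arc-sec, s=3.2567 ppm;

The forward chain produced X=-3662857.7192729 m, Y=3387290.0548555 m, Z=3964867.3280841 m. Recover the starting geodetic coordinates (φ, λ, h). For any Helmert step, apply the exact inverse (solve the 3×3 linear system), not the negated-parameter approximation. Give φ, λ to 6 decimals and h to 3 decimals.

start: X=-3662857.7193, Y=3387290.0549, Z=3964867.3281 m
→ Helmert⁻¹: X=-3662738.0444, Y=3387305.4675, Z=3964542.5983
→ Helmert⁻¹: X=-3663064.2514, Y=3386839.7729, Z=3964090.0045
→ geod (Bowring, a=6378137.000): φ=38.65776900°, λ=137.24377600°, h=2192.2100 m

φ=38.657769°, λ=137.243776°, h=2192.210 m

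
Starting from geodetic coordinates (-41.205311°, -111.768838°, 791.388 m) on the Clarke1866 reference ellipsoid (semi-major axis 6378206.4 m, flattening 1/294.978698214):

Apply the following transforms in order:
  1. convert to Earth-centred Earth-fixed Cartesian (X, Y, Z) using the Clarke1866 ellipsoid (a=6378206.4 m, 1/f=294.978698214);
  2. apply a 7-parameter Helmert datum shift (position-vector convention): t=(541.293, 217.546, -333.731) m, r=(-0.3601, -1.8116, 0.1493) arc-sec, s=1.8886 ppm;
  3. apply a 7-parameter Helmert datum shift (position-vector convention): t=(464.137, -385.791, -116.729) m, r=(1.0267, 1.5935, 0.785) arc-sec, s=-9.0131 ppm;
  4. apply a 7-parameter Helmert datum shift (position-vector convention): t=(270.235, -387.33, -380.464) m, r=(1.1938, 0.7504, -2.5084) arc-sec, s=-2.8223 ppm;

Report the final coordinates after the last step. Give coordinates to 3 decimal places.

X=-1781239.263 m, Y=-4464036.303 m, Z=-4180751.322 m

start: φ=-41.205311°, λ=-111.768838°, h=791.388 m
→ ECEF (a=6378206.400, f=1/294.978698214): X=-1782487.7929, Y=-4463576.4224, Z=-4179926.3127
→ Helmert 7p (PV): X=-1781909.9236, Y=-4463375.8939, Z=-4180275.8007
→ Helmert 7p (PV): X=-1781445.0340, Y=-4463707.4301, Z=-4180363.3031
→ Helmert 7p (PV): X=-1781239.2628, Y=-4464036.3033, Z=-4180751.3224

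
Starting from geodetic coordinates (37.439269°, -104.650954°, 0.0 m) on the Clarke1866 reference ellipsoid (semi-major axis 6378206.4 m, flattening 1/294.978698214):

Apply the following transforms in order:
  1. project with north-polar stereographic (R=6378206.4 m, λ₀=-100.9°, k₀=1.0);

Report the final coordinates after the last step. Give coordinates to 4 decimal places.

E=-412090.3225 m, N=-6285679.6966 m

start: φ=37.439269°, λ=-104.650954°, h=0.000 m
→ stereo (R=6378206.4, λ₀=-100.9°): E=-412090.3225, N=-6285679.6966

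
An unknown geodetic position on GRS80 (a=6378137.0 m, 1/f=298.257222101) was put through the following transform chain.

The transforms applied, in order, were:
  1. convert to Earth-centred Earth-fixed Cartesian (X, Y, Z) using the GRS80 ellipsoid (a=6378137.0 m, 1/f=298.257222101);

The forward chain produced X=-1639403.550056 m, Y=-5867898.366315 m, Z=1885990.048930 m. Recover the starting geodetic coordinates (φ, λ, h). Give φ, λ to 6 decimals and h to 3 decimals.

start: X=-1639403.5501, Y=-5867898.3663, Z=1885990.0489 m
→ geod (Bowring, a=6378137.000): φ=17.30909800°, λ=-105.60957300°, h=1580.8490 m

φ=17.309098°, λ=-105.609573°, h=1580.849 m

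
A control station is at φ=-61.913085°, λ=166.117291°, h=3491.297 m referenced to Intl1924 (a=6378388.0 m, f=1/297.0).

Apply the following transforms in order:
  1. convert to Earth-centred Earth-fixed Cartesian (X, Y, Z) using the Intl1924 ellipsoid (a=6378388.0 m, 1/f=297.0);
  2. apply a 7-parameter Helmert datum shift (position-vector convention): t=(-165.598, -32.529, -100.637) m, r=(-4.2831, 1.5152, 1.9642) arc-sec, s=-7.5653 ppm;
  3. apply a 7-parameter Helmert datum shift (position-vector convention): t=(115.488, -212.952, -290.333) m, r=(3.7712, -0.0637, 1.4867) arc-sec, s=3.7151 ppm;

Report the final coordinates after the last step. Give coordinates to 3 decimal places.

start: φ=-61.913085°, λ=166.117291°, h=3491.297 m
→ ECEF (a=6378388.000, f=1/297.0): X=-2924543.2419, Y=722814.7163, Z=-5607164.4229
→ Helmert 7p (PV): X=-2924734.7873, Y=722632.4375, Z=-5607216.1660
→ Helmert 7p (PV): X=-2924633.6418, Y=722503.6081, Z=-5607515.0215

X=-2924633.642 m, Y=722503.608 m, Z=-5607515.021 m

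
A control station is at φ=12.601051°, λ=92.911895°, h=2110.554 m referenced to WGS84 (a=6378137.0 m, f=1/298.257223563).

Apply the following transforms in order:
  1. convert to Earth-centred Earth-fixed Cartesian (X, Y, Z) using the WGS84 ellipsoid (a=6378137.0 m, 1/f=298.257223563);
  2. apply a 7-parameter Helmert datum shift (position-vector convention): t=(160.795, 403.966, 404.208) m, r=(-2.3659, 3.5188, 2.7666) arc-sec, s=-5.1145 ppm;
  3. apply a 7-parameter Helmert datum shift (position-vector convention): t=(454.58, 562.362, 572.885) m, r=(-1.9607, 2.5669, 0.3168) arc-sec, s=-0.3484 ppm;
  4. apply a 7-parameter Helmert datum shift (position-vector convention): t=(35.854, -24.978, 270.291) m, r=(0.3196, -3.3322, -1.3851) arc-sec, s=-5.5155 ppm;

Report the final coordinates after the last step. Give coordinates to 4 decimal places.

X=-315739.6854 m, Y=6220413.3470 m, Z=1383942.9682 m

start: φ=12.601051°, λ=92.911895°, h=2110.554 m
→ ECEF (a=6378137.000, f=1/298.257223563): X=-316361.6317, Y=6219516.0259, Z=1382827.3644
→ Helmert 7p (PV): X=-316259.0493, Y=6219899.8002, Z=1383158.5581
→ Helmert 7p (PV): X=-315796.6993, Y=6220472.6574, Z=1383675.7722
→ Helmert 7p (PV): X=-315739.6854, Y=6220413.3470, Z=1383942.9682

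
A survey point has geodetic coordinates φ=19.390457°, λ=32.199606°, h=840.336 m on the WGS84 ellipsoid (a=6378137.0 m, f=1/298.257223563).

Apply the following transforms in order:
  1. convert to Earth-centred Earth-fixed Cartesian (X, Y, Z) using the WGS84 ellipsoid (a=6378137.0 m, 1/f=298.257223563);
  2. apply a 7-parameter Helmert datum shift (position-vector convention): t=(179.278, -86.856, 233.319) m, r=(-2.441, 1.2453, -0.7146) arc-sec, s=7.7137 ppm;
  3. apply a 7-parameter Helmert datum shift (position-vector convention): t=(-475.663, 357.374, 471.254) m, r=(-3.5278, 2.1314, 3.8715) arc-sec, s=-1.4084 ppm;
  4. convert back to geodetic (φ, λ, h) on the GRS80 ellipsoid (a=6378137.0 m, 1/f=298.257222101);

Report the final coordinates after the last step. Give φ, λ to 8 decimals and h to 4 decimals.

start: φ=19.390457°, λ=32.199606°, h=840.336 m
→ ECEF (a=6378137.000, f=1/298.257223563): X=5093571.5993, Y=3207544.3073, Z=2104446.8406
→ Helmert 7p (PV): X=5093813.9855, Y=3207489.4515, Z=2104627.6812
→ Helmert 7p (PV): X=5093292.6931, Y=3207973.9126, Z=2104988.4767
→ geod (Bowring, a=6378137.000): φ=19.39509288°, λ=32.20448095°, h=1013.5190 m

φ=19.39509288°, λ=32.20448095°, h=1013.5190 m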